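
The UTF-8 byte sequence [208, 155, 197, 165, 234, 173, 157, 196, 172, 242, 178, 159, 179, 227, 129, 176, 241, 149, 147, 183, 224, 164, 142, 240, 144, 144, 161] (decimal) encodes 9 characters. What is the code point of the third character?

U+AB5D

Offset 0: leading byte 0xD0 = 11010000 → 2-byte char #1 = D0 9B.
Offset 2: leading byte 0xC5 = 11000101 → 2-byte char #2 = C5 A5.
Offset 4: leading byte 0xEA = 11101010 → 3-byte char #3 = EA AD 9D.
Leading byte 0xEA = 11101010 matches 1110xxxx → 3-byte sequence.
Byte 1: 0xEA = 11101010, payload 1010 (4 bits).
Byte 2: 0xAD = 10101101 (10xxxxxx ✓), payload 101101.
Byte 3: 0x9D = 10011101 (10xxxxxx ✓), payload 011101.
Concatenate: 1010101101011101 = 0xAB5D (16 bits → U+AB5D).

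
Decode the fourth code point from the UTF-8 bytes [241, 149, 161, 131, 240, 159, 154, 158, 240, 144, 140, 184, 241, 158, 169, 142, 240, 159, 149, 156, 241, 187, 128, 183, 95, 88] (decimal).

U+5EA4E

Offset 0: leading byte 0xF1 = 11110001 → 4-byte char #1 = F1 95 A1 83.
Offset 4: leading byte 0xF0 = 11110000 → 4-byte char #2 = F0 9F 9A 9E.
Offset 8: leading byte 0xF0 = 11110000 → 4-byte char #3 = F0 90 8C B8.
Offset 12: leading byte 0xF1 = 11110001 → 4-byte char #4 = F1 9E A9 8E.
Leading byte 0xF1 = 11110001 matches 11110xxx → 4-byte sequence.
Byte 1: 0xF1 = 11110001, payload 001 (3 bits).
Byte 2: 0x9E = 10011110 (10xxxxxx ✓), payload 011110.
Byte 3: 0xA9 = 10101001 (10xxxxxx ✓), payload 101001.
Byte 4: 0x8E = 10001110 (10xxxxxx ✓), payload 001110.
Concatenate: 001011110101001001110 = 0x5EA4E (21 bits → U+5EA4E).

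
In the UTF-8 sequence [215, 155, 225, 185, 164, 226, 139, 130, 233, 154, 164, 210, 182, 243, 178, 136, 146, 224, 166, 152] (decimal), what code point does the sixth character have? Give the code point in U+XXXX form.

U+F2212

Offset 0: leading byte 0xD7 = 11010111 → 2-byte char #1 = D7 9B.
Offset 2: leading byte 0xE1 = 11100001 → 3-byte char #2 = E1 B9 A4.
Offset 5: leading byte 0xE2 = 11100010 → 3-byte char #3 = E2 8B 82.
Offset 8: leading byte 0xE9 = 11101001 → 3-byte char #4 = E9 9A A4.
Offset 11: leading byte 0xD2 = 11010010 → 2-byte char #5 = D2 B6.
Offset 13: leading byte 0xF3 = 11110011 → 4-byte char #6 = F3 B2 88 92.
Leading byte 0xF3 = 11110011 matches 11110xxx → 4-byte sequence.
Byte 1: 0xF3 = 11110011, payload 011 (3 bits).
Byte 2: 0xB2 = 10110010 (10xxxxxx ✓), payload 110010.
Byte 3: 0x88 = 10001000 (10xxxxxx ✓), payload 001000.
Byte 4: 0x92 = 10010010 (10xxxxxx ✓), payload 010010.
Concatenate: 011110010001000010010 = 0xF2212 (21 bits → U+F2212).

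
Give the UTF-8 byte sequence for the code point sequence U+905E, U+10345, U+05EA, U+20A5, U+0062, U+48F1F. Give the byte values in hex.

E9 81 9E F0 90 8D 85 D7 AA E2 82 A5 62 F1 88 BC 9F

U+905E: 3-byte form → E9 81 9E.
U+10345: 4-byte form → F0 90 8D 85.
U+05EA: 2-byte form → D7 AA.
U+20A5: 3-byte form → E2 82 A5.
U+0062: 1-byte form → 62.
U+48F1F: 4-byte form → F1 88 BC 9F.
Concatenated (17 bytes): E9 81 9E F0 90 8D 85 D7 AA E2 82 A5 62 F1 88 BC 9F.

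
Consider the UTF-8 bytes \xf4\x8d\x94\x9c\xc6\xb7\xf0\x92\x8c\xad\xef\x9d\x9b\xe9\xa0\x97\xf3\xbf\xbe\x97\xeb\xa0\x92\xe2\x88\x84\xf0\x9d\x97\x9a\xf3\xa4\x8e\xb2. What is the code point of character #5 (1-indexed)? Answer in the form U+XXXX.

Offset 0: leading byte 0xF4 = 11110100 → 4-byte char #1 = F4 8D 94 9C.
Offset 4: leading byte 0xC6 = 11000110 → 2-byte char #2 = C6 B7.
Offset 6: leading byte 0xF0 = 11110000 → 4-byte char #3 = F0 92 8C AD.
Offset 10: leading byte 0xEF = 11101111 → 3-byte char #4 = EF 9D 9B.
Offset 13: leading byte 0xE9 = 11101001 → 3-byte char #5 = E9 A0 97.
Leading byte 0xE9 = 11101001 matches 1110xxxx → 3-byte sequence.
Byte 1: 0xE9 = 11101001, payload 1001 (4 bits).
Byte 2: 0xA0 = 10100000 (10xxxxxx ✓), payload 100000.
Byte 3: 0x97 = 10010111 (10xxxxxx ✓), payload 010111.
Concatenate: 1001100000010111 = 0x9817 (16 bits → U+9817).

U+9817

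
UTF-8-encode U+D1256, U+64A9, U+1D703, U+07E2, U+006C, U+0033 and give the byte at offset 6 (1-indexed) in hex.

0x92

1-indexed offset 6 is 0-indexed offset 5.
U+D1256 → 4-byte form F3 91 89 96 at offsets 0–3.
U+64A9 → 3-byte form E6 92 A9 at offsets 4–6.
Offset 5 falls in char 2's range; it's byte 2 of E6 92 A9 = 0x92.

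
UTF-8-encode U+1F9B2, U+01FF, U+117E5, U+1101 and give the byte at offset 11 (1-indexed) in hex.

0xE1

1-indexed offset 11 is 0-indexed offset 10.
U+1F9B2 → 4-byte form F0 9F A6 B2 at offsets 0–3.
U+01FF → 2-byte form C7 BF at offsets 4–5.
U+117E5 → 4-byte form F0 91 9F A5 at offsets 6–9.
U+1101 → 3-byte form E1 84 81 at offsets 10–12.
Offset 10 falls in char 4's range; it's byte 1 of E1 84 81 = 0xE1.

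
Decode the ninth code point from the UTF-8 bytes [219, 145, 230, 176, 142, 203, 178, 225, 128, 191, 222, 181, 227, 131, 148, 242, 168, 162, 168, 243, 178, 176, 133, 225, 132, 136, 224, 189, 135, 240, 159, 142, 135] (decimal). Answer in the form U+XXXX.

U+1108

Offset 0: leading byte 0xDB = 11011011 → 2-byte char #1 = DB 91.
Offset 2: leading byte 0xE6 = 11100110 → 3-byte char #2 = E6 B0 8E.
Offset 5: leading byte 0xCB = 11001011 → 2-byte char #3 = CB B2.
Offset 7: leading byte 0xE1 = 11100001 → 3-byte char #4 = E1 80 BF.
Offset 10: leading byte 0xDE = 11011110 → 2-byte char #5 = DE B5.
Offset 12: leading byte 0xE3 = 11100011 → 3-byte char #6 = E3 83 94.
Offset 15: leading byte 0xF2 = 11110010 → 4-byte char #7 = F2 A8 A2 A8.
Offset 19: leading byte 0xF3 = 11110011 → 4-byte char #8 = F3 B2 B0 85.
Offset 23: leading byte 0xE1 = 11100001 → 3-byte char #9 = E1 84 88.
Leading byte 0xE1 = 11100001 matches 1110xxxx → 3-byte sequence.
Byte 1: 0xE1 = 11100001, payload 0001 (4 bits).
Byte 2: 0x84 = 10000100 (10xxxxxx ✓), payload 000100.
Byte 3: 0x88 = 10001000 (10xxxxxx ✓), payload 001000.
Concatenate: 0001000100001000 = 0x1108 (16 bits → U+1108).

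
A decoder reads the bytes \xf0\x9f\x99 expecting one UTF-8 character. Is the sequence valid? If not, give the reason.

Leading byte 0xF0 = 11110000 → 4-byte form, but only 3 bytes are present.

invalid (sequence truncated)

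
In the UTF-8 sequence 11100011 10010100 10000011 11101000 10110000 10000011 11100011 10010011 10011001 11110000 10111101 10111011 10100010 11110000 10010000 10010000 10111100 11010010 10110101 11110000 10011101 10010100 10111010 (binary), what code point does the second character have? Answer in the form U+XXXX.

Offset 0: leading byte 0xE3 = 11100011 → 3-byte char #1 = E3 94 83.
Offset 3: leading byte 0xE8 = 11101000 → 3-byte char #2 = E8 B0 83.
Leading byte 0xE8 = 11101000 matches 1110xxxx → 3-byte sequence.
Byte 1: 0xE8 = 11101000, payload 1000 (4 bits).
Byte 2: 0xB0 = 10110000 (10xxxxxx ✓), payload 110000.
Byte 3: 0x83 = 10000011 (10xxxxxx ✓), payload 000011.
Concatenate: 1000110000000011 = 0x8C03 (16 bits → U+8C03).

U+8C03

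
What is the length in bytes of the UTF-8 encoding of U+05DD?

2

U+05DD = 0x5DD. UTF-8 uses 1 byte below 0x80, 2 below 0x800, 3 below 0x10000, 4 up to 0x10FFFF. 0x5DD is in U+0080–U+07FF → 2 bytes.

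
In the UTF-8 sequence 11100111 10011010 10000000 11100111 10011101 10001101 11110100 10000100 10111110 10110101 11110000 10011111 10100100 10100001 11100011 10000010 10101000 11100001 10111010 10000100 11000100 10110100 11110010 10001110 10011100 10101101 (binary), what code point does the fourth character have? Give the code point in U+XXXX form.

Offset 0: leading byte 0xE7 = 11100111 → 3-byte char #1 = E7 9A 80.
Offset 3: leading byte 0xE7 = 11100111 → 3-byte char #2 = E7 9D 8D.
Offset 6: leading byte 0xF4 = 11110100 → 4-byte char #3 = F4 84 BE B5.
Offset 10: leading byte 0xF0 = 11110000 → 4-byte char #4 = F0 9F A4 A1.
Leading byte 0xF0 = 11110000 matches 11110xxx → 4-byte sequence.
Byte 1: 0xF0 = 11110000, payload 000 (3 bits).
Byte 2: 0x9F = 10011111 (10xxxxxx ✓), payload 011111.
Byte 3: 0xA4 = 10100100 (10xxxxxx ✓), payload 100100.
Byte 4: 0xA1 = 10100001 (10xxxxxx ✓), payload 100001.
Concatenate: 000011111100100100001 = 0x1F921 (21 bits → U+1F921).

U+1F921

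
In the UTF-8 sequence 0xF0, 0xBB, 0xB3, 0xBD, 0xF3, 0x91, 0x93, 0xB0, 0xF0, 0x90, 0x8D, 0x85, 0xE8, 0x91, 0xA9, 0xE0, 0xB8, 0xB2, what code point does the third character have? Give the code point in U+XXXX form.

Offset 0: leading byte 0xF0 = 11110000 → 4-byte char #1 = F0 BB B3 BD.
Offset 4: leading byte 0xF3 = 11110011 → 4-byte char #2 = F3 91 93 B0.
Offset 8: leading byte 0xF0 = 11110000 → 4-byte char #3 = F0 90 8D 85.
Leading byte 0xF0 = 11110000 matches 11110xxx → 4-byte sequence.
Byte 1: 0xF0 = 11110000, payload 000 (3 bits).
Byte 2: 0x90 = 10010000 (10xxxxxx ✓), payload 010000.
Byte 3: 0x8D = 10001101 (10xxxxxx ✓), payload 001101.
Byte 4: 0x85 = 10000101 (10xxxxxx ✓), payload 000101.
Concatenate: 000010000001101000101 = 0x10345 (21 bits → U+10345).

U+10345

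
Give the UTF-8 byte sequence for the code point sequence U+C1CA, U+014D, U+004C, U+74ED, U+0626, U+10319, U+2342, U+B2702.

U+C1CA: 3-byte form → EC 87 8A.
U+014D: 2-byte form → C5 8D.
U+004C: 1-byte form → 4C.
U+74ED: 3-byte form → E7 93 AD.
U+0626: 2-byte form → D8 A6.
U+10319: 4-byte form → F0 90 8C 99.
U+2342: 3-byte form → E2 8D 82.
U+B2702: 4-byte form → F2 B2 9C 82.
Concatenated (22 bytes): EC 87 8A C5 8D 4C E7 93 AD D8 A6 F0 90 8C 99 E2 8D 82 F2 B2 9C 82.

EC 87 8A C5 8D 4C E7 93 AD D8 A6 F0 90 8C 99 E2 8D 82 F2 B2 9C 82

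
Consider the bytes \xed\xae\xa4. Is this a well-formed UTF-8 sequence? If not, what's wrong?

Structurally a 3-byte sequence; payload = 0xDBA4.
But 0xDBA4 is in U+D800–U+DFFF, the surrogate range. Surrogates are not Unicode scalar values and are forbidden in UTF-8.

invalid (encodes a surrogate (U+D800–U+DFFF))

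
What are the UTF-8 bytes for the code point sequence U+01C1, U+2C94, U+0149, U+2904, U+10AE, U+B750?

U+01C1: 2-byte form → C7 81.
U+2C94: 3-byte form → E2 B2 94.
U+0149: 2-byte form → C5 89.
U+2904: 3-byte form → E2 A4 84.
U+10AE: 3-byte form → E1 82 AE.
U+B750: 3-byte form → EB 9D 90.
Concatenated (16 bytes): C7 81 E2 B2 94 C5 89 E2 A4 84 E1 82 AE EB 9D 90.

C7 81 E2 B2 94 C5 89 E2 A4 84 E1 82 AE EB 9D 90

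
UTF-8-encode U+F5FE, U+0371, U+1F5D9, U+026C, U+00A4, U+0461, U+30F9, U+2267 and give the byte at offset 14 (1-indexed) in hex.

0xD1

1-indexed offset 14 is 0-indexed offset 13.
U+F5FE → 3-byte form EF 97 BE at offsets 0–2.
U+0371 → 2-byte form CD B1 at offsets 3–4.
U+1F5D9 → 4-byte form F0 9F 97 99 at offsets 5–8.
U+026C → 2-byte form C9 AC at offsets 9–10.
U+00A4 → 2-byte form C2 A4 at offsets 11–12.
U+0461 → 2-byte form D1 A1 at offsets 13–14.
Offset 13 falls in char 6's range; it's byte 1 of D1 A1 = 0xD1.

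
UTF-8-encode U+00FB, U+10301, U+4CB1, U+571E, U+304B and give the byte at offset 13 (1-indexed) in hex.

0xE3

1-indexed offset 13 is 0-indexed offset 12.
U+00FB → 2-byte form C3 BB at offsets 0–1.
U+10301 → 4-byte form F0 90 8C 81 at offsets 2–5.
U+4CB1 → 3-byte form E4 B2 B1 at offsets 6–8.
U+571E → 3-byte form E5 9C 9E at offsets 9–11.
U+304B → 3-byte form E3 81 8B at offsets 12–14.
Offset 12 falls in char 5's range; it's byte 1 of E3 81 8B = 0xE3.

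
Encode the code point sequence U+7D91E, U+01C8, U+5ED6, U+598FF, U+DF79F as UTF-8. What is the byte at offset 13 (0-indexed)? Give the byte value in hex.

0xF3

U+7D91E → 4-byte form F1 BD A4 9E at offsets 0–3.
U+01C8 → 2-byte form C7 88 at offsets 4–5.
U+5ED6 → 3-byte form E5 BB 96 at offsets 6–8.
U+598FF → 4-byte form F1 99 A3 BF at offsets 9–12.
U+DF79F → 4-byte form F3 9F 9E 9F at offsets 13–16.
Offset 13 falls in char 5's range; it's byte 1 of F3 9F 9E 9F = 0xF3.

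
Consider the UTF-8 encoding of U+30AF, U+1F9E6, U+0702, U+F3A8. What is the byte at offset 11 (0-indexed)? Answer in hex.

U+30AF → 3-byte form E3 82 AF at offsets 0–2.
U+1F9E6 → 4-byte form F0 9F A7 A6 at offsets 3–6.
U+0702 → 2-byte form DC 82 at offsets 7–8.
U+F3A8 → 3-byte form EF 8E A8 at offsets 9–11.
Offset 11 falls in char 4's range; it's byte 3 of EF 8E A8 = 0xA8.

0xA8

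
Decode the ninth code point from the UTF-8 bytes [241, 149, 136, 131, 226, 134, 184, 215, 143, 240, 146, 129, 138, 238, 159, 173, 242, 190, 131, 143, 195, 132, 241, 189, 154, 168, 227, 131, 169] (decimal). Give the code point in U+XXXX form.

Offset 0: leading byte 0xF1 = 11110001 → 4-byte char #1 = F1 95 88 83.
Offset 4: leading byte 0xE2 = 11100010 → 3-byte char #2 = E2 86 B8.
Offset 7: leading byte 0xD7 = 11010111 → 2-byte char #3 = D7 8F.
Offset 9: leading byte 0xF0 = 11110000 → 4-byte char #4 = F0 92 81 8A.
Offset 13: leading byte 0xEE = 11101110 → 3-byte char #5 = EE 9F AD.
Offset 16: leading byte 0xF2 = 11110010 → 4-byte char #6 = F2 BE 83 8F.
Offset 20: leading byte 0xC3 = 11000011 → 2-byte char #7 = C3 84.
Offset 22: leading byte 0xF1 = 11110001 → 4-byte char #8 = F1 BD 9A A8.
Offset 26: leading byte 0xE3 = 11100011 → 3-byte char #9 = E3 83 A9.
Leading byte 0xE3 = 11100011 matches 1110xxxx → 3-byte sequence.
Byte 1: 0xE3 = 11100011, payload 0011 (4 bits).
Byte 2: 0x83 = 10000011 (10xxxxxx ✓), payload 000011.
Byte 3: 0xA9 = 10101001 (10xxxxxx ✓), payload 101001.
Concatenate: 0011000011101001 = 0x30E9 (16 bits → U+30E9).

U+30E9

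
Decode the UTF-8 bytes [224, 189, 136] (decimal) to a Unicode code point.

U+0F48

Leading byte 0xE0 = 11100000 matches 1110xxxx → 3-byte sequence.
Byte 1: 0xE0 = 11100000, payload 0000 (4 bits).
Byte 2: 0xBD = 10111101 (10xxxxxx ✓), payload 111101.
Byte 3: 0x88 = 10001000 (10xxxxxx ✓), payload 001000.
Concatenate: 0000111101001000 = 0xF48 (16 bits → U+0F48).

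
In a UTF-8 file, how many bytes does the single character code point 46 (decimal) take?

1

U+002E = 0x2E. UTF-8 uses 1 byte below 0x80, 2 below 0x800, 3 below 0x10000, 4 up to 0x10FFFF. 0x2E is in U+0000–U+007F → 1 byte.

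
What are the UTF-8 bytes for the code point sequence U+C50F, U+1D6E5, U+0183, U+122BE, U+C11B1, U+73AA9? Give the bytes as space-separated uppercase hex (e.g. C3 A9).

U+C50F: 3-byte form → EC 94 8F.
U+1D6E5: 4-byte form → F0 9D 9B A5.
U+0183: 2-byte form → C6 83.
U+122BE: 4-byte form → F0 92 8A BE.
U+C11B1: 4-byte form → F3 81 86 B1.
U+73AA9: 4-byte form → F1 B3 AA A9.
Concatenated (21 bytes): EC 94 8F F0 9D 9B A5 C6 83 F0 92 8A BE F3 81 86 B1 F1 B3 AA A9.

EC 94 8F F0 9D 9B A5 C6 83 F0 92 8A BE F3 81 86 B1 F1 B3 AA A9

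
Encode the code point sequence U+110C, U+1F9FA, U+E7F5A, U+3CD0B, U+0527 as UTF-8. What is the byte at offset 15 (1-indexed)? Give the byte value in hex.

0x8B

1-indexed offset 15 is 0-indexed offset 14.
U+110C → 3-byte form E1 84 8C at offsets 0–2.
U+1F9FA → 4-byte form F0 9F A7 BA at offsets 3–6.
U+E7F5A → 4-byte form F3 A7 BD 9A at offsets 7–10.
U+3CD0B → 4-byte form F0 BC B4 8B at offsets 11–14.
Offset 14 falls in char 4's range; it's byte 4 of F0 BC B4 8B = 0x8B.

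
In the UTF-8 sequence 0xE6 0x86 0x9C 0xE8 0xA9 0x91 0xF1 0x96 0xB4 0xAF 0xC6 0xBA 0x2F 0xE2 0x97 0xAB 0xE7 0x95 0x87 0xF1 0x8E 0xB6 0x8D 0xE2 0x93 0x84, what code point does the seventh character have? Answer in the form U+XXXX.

Offset 0: leading byte 0xE6 = 11100110 → 3-byte char #1 = E6 86 9C.
Offset 3: leading byte 0xE8 = 11101000 → 3-byte char #2 = E8 A9 91.
Offset 6: leading byte 0xF1 = 11110001 → 4-byte char #3 = F1 96 B4 AF.
Offset 10: leading byte 0xC6 = 11000110 → 2-byte char #4 = C6 BA.
Offset 12: leading byte 0x2F = 00101111 → 1-byte char #5 = 2F.
Offset 13: leading byte 0xE2 = 11100010 → 3-byte char #6 = E2 97 AB.
Offset 16: leading byte 0xE7 = 11100111 → 3-byte char #7 = E7 95 87.
Leading byte 0xE7 = 11100111 matches 1110xxxx → 3-byte sequence.
Byte 1: 0xE7 = 11100111, payload 0111 (4 bits).
Byte 2: 0x95 = 10010101 (10xxxxxx ✓), payload 010101.
Byte 3: 0x87 = 10000111 (10xxxxxx ✓), payload 000111.
Concatenate: 0111010101000111 = 0x7547 (16 bits → U+7547).

U+7547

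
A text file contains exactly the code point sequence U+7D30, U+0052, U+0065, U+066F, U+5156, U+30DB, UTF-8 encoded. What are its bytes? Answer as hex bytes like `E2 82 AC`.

E7 B4 B0 52 65 D9 AF E5 85 96 E3 83 9B

U+7D30: 3-byte form → E7 B4 B0.
U+0052: 1-byte form → 52.
U+0065: 1-byte form → 65.
U+066F: 2-byte form → D9 AF.
U+5156: 3-byte form → E5 85 96.
U+30DB: 3-byte form → E3 83 9B.
Concatenated (13 bytes): E7 B4 B0 52 65 D9 AF E5 85 96 E3 83 9B.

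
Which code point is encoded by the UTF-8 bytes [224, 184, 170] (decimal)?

U+0E2A

Leading byte 0xE0 = 11100000 matches 1110xxxx → 3-byte sequence.
Byte 1: 0xE0 = 11100000, payload 0000 (4 bits).
Byte 2: 0xB8 = 10111000 (10xxxxxx ✓), payload 111000.
Byte 3: 0xAA = 10101010 (10xxxxxx ✓), payload 101010.
Concatenate: 0000111000101010 = 0xE2A (16 bits → U+0E2A).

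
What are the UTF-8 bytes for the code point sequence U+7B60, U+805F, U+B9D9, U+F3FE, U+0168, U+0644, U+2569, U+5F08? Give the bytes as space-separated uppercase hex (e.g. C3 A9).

U+7B60: 3-byte form → E7 AD A0.
U+805F: 3-byte form → E8 81 9F.
U+B9D9: 3-byte form → EB A7 99.
U+F3FE: 3-byte form → EF 8F BE.
U+0168: 2-byte form → C5 A8.
U+0644: 2-byte form → D9 84.
U+2569: 3-byte form → E2 95 A9.
U+5F08: 3-byte form → E5 BC 88.
Concatenated (22 bytes): E7 AD A0 E8 81 9F EB A7 99 EF 8F BE C5 A8 D9 84 E2 95 A9 E5 BC 88.

E7 AD A0 E8 81 9F EB A7 99 EF 8F BE C5 A8 D9 84 E2 95 A9 E5 BC 88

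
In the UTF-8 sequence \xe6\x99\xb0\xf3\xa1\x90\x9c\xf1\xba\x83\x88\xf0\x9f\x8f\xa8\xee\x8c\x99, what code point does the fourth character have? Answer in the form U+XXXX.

U+1F3E8

Offset 0: leading byte 0xE6 = 11100110 → 3-byte char #1 = E6 99 B0.
Offset 3: leading byte 0xF3 = 11110011 → 4-byte char #2 = F3 A1 90 9C.
Offset 7: leading byte 0xF1 = 11110001 → 4-byte char #3 = F1 BA 83 88.
Offset 11: leading byte 0xF0 = 11110000 → 4-byte char #4 = F0 9F 8F A8.
Leading byte 0xF0 = 11110000 matches 11110xxx → 4-byte sequence.
Byte 1: 0xF0 = 11110000, payload 000 (3 bits).
Byte 2: 0x9F = 10011111 (10xxxxxx ✓), payload 011111.
Byte 3: 0x8F = 10001111 (10xxxxxx ✓), payload 001111.
Byte 4: 0xA8 = 10101000 (10xxxxxx ✓), payload 101000.
Concatenate: 000011111001111101000 = 0x1F3E8 (21 bits → U+1F3E8).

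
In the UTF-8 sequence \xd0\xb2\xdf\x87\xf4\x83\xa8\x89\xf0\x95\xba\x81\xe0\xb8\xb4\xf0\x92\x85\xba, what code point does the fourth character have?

U+15E81

Offset 0: leading byte 0xD0 = 11010000 → 2-byte char #1 = D0 B2.
Offset 2: leading byte 0xDF = 11011111 → 2-byte char #2 = DF 87.
Offset 4: leading byte 0xF4 = 11110100 → 4-byte char #3 = F4 83 A8 89.
Offset 8: leading byte 0xF0 = 11110000 → 4-byte char #4 = F0 95 BA 81.
Leading byte 0xF0 = 11110000 matches 11110xxx → 4-byte sequence.
Byte 1: 0xF0 = 11110000, payload 000 (3 bits).
Byte 2: 0x95 = 10010101 (10xxxxxx ✓), payload 010101.
Byte 3: 0xBA = 10111010 (10xxxxxx ✓), payload 111010.
Byte 4: 0x81 = 10000001 (10xxxxxx ✓), payload 000001.
Concatenate: 000010101111010000001 = 0x15E81 (21 bits → U+15E81).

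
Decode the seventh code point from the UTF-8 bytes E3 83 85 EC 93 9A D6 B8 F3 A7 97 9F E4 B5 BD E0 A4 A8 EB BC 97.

Offset 0: leading byte 0xE3 = 11100011 → 3-byte char #1 = E3 83 85.
Offset 3: leading byte 0xEC = 11101100 → 3-byte char #2 = EC 93 9A.
Offset 6: leading byte 0xD6 = 11010110 → 2-byte char #3 = D6 B8.
Offset 8: leading byte 0xF3 = 11110011 → 4-byte char #4 = F3 A7 97 9F.
Offset 12: leading byte 0xE4 = 11100100 → 3-byte char #5 = E4 B5 BD.
Offset 15: leading byte 0xE0 = 11100000 → 3-byte char #6 = E0 A4 A8.
Offset 18: leading byte 0xEB = 11101011 → 3-byte char #7 = EB BC 97.
Leading byte 0xEB = 11101011 matches 1110xxxx → 3-byte sequence.
Byte 1: 0xEB = 11101011, payload 1011 (4 bits).
Byte 2: 0xBC = 10111100 (10xxxxxx ✓), payload 111100.
Byte 3: 0x97 = 10010111 (10xxxxxx ✓), payload 010111.
Concatenate: 1011111100010111 = 0xBF17 (16 bits → U+BF17).

U+BF17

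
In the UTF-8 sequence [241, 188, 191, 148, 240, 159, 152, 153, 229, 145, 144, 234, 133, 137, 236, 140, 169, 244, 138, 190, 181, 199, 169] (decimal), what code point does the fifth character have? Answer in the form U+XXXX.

Offset 0: leading byte 0xF1 = 11110001 → 4-byte char #1 = F1 BC BF 94.
Offset 4: leading byte 0xF0 = 11110000 → 4-byte char #2 = F0 9F 98 99.
Offset 8: leading byte 0xE5 = 11100101 → 3-byte char #3 = E5 91 90.
Offset 11: leading byte 0xEA = 11101010 → 3-byte char #4 = EA 85 89.
Offset 14: leading byte 0xEC = 11101100 → 3-byte char #5 = EC 8C A9.
Leading byte 0xEC = 11101100 matches 1110xxxx → 3-byte sequence.
Byte 1: 0xEC = 11101100, payload 1100 (4 bits).
Byte 2: 0x8C = 10001100 (10xxxxxx ✓), payload 001100.
Byte 3: 0xA9 = 10101001 (10xxxxxx ✓), payload 101001.
Concatenate: 1100001100101001 = 0xC329 (16 bits → U+C329).

U+C329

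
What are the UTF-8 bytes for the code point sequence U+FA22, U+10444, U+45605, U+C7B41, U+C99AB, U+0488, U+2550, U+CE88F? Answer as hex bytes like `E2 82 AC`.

U+FA22: 3-byte form → EF A8 A2.
U+10444: 4-byte form → F0 90 91 84.
U+45605: 4-byte form → F1 85 98 85.
U+C7B41: 4-byte form → F3 87 AD 81.
U+C99AB: 4-byte form → F3 89 A6 AB.
U+0488: 2-byte form → D2 88.
U+2550: 3-byte form → E2 95 90.
U+CE88F: 4-byte form → F3 8E A2 8F.
Concatenated (28 bytes): EF A8 A2 F0 90 91 84 F1 85 98 85 F3 87 AD 81 F3 89 A6 AB D2 88 E2 95 90 F3 8E A2 8F.

EF A8 A2 F0 90 91 84 F1 85 98 85 F3 87 AD 81 F3 89 A6 AB D2 88 E2 95 90 F3 8E A2 8F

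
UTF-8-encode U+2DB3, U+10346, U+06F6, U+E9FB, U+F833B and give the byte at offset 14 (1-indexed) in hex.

1-indexed offset 14 is 0-indexed offset 13.
U+2DB3 → 3-byte form E2 B6 B3 at offsets 0–2.
U+10346 → 4-byte form F0 90 8D 86 at offsets 3–6.
U+06F6 → 2-byte form DB B6 at offsets 7–8.
U+E9FB → 3-byte form EE A7 BB at offsets 9–11.
U+F833B → 4-byte form F3 B8 8C BB at offsets 12–15.
Offset 13 falls in char 5's range; it's byte 2 of F3 B8 8C BB = 0xB8.

0xB8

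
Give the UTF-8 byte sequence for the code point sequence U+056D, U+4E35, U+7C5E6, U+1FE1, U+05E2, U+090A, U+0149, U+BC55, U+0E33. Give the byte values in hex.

U+056D: 2-byte form → D5 AD.
U+4E35: 3-byte form → E4 B8 B5.
U+7C5E6: 4-byte form → F1 BC 97 A6.
U+1FE1: 3-byte form → E1 BF A1.
U+05E2: 2-byte form → D7 A2.
U+090A: 3-byte form → E0 A4 8A.
U+0149: 2-byte form → C5 89.
U+BC55: 3-byte form → EB B1 95.
U+0E33: 3-byte form → E0 B8 B3.
Concatenated (25 bytes): D5 AD E4 B8 B5 F1 BC 97 A6 E1 BF A1 D7 A2 E0 A4 8A C5 89 EB B1 95 E0 B8 B3.

D5 AD E4 B8 B5 F1 BC 97 A6 E1 BF A1 D7 A2 E0 A4 8A C5 89 EB B1 95 E0 B8 B3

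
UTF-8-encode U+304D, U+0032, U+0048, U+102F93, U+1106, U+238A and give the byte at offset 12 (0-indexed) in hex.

U+304D → 3-byte form E3 81 8D at offsets 0–2.
U+0032 → 1-byte form 32 at offsets 3–3.
U+0048 → 1-byte form 48 at offsets 4–4.
U+102F93 → 4-byte form F4 82 BE 93 at offsets 5–8.
U+1106 → 3-byte form E1 84 86 at offsets 9–11.
U+238A → 3-byte form E2 8E 8A at offsets 12–14.
Offset 12 falls in char 6's range; it's byte 1 of E2 8E 8A = 0xE2.

0xE2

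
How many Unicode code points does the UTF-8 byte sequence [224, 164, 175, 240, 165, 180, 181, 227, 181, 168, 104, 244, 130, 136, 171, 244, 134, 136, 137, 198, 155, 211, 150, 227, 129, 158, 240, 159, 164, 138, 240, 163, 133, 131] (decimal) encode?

Byte at offset 0: 0xE0 = 11100000 → 3-byte char (#1). Advance 3.
Byte at offset 3: 0xF0 = 11110000 → 4-byte char (#2). Advance 4.
Byte at offset 7: 0xE3 = 11100011 → 3-byte char (#3). Advance 3.
Byte at offset 10: 0x68 = 01101000 → 1-byte char (#4). Advance 1.
Byte at offset 11: 0xF4 = 11110100 → 4-byte char (#5). Advance 4.
Byte at offset 15: 0xF4 = 11110100 → 4-byte char (#6). Advance 4.
Byte at offset 19: 0xC6 = 11000110 → 2-byte char (#7). Advance 2.
Byte at offset 21: 0xD3 = 11010011 → 2-byte char (#8). Advance 2.
Byte at offset 23: 0xE3 = 11100011 → 3-byte char (#9). Advance 3.
Byte at offset 26: 0xF0 = 11110000 → 4-byte char (#10). Advance 4.
Byte at offset 30: 0xF0 = 11110000 → 4-byte char (#11). Advance 4.
Reached end at offset 34 after 11 code points.

11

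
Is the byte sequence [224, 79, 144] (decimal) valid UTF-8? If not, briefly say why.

Leading byte 0xE0 = 11100000 → 3-byte form.
Byte 2 is 0x4F = 01001111, which is not 10xxxxxx — expected a continuation byte.

invalid (non-continuation byte where continuation expected)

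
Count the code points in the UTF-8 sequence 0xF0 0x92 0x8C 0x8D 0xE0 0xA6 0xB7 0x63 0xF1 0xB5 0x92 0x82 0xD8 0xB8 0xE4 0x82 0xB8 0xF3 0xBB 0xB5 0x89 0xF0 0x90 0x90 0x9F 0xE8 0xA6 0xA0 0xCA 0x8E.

10

Byte at offset 0: 0xF0 = 11110000 → 4-byte char (#1). Advance 4.
Byte at offset 4: 0xE0 = 11100000 → 3-byte char (#2). Advance 3.
Byte at offset 7: 0x63 = 01100011 → 1-byte char (#3). Advance 1.
Byte at offset 8: 0xF1 = 11110001 → 4-byte char (#4). Advance 4.
Byte at offset 12: 0xD8 = 11011000 → 2-byte char (#5). Advance 2.
Byte at offset 14: 0xE4 = 11100100 → 3-byte char (#6). Advance 3.
Byte at offset 17: 0xF3 = 11110011 → 4-byte char (#7). Advance 4.
Byte at offset 21: 0xF0 = 11110000 → 4-byte char (#8). Advance 4.
Byte at offset 25: 0xE8 = 11101000 → 3-byte char (#9). Advance 3.
Byte at offset 28: 0xCA = 11001010 → 2-byte char (#10). Advance 2.
Reached end at offset 30 after 10 code points.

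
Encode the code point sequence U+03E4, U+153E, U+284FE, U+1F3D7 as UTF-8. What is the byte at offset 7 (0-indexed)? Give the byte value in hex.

U+03E4 → 2-byte form CF A4 at offsets 0–1.
U+153E → 3-byte form E1 94 BE at offsets 2–4.
U+284FE → 4-byte form F0 A8 93 BE at offsets 5–8.
Offset 7 falls in char 3's range; it's byte 3 of F0 A8 93 BE = 0x93.

0x93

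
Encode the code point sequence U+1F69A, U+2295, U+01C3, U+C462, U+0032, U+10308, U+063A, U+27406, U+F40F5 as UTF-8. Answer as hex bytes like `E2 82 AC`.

F0 9F 9A 9A E2 8A 95 C7 83 EC 91 A2 32 F0 90 8C 88 D8 BA F0 A7 90 86 F3 B4 83 B5

U+1F69A: 4-byte form → F0 9F 9A 9A.
U+2295: 3-byte form → E2 8A 95.
U+01C3: 2-byte form → C7 83.
U+C462: 3-byte form → EC 91 A2.
U+0032: 1-byte form → 32.
U+10308: 4-byte form → F0 90 8C 88.
U+063A: 2-byte form → D8 BA.
U+27406: 4-byte form → F0 A7 90 86.
U+F40F5: 4-byte form → F3 B4 83 B5.
Concatenated (27 bytes): F0 9F 9A 9A E2 8A 95 C7 83 EC 91 A2 32 F0 90 8C 88 D8 BA F0 A7 90 86 F3 B4 83 B5.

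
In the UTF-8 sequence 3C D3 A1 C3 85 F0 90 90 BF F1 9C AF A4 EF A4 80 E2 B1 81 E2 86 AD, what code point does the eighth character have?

Offset 0: leading byte 0x3C = 00111100 → 1-byte char #1 = 3C.
Offset 1: leading byte 0xD3 = 11010011 → 2-byte char #2 = D3 A1.
Offset 3: leading byte 0xC3 = 11000011 → 2-byte char #3 = C3 85.
Offset 5: leading byte 0xF0 = 11110000 → 4-byte char #4 = F0 90 90 BF.
Offset 9: leading byte 0xF1 = 11110001 → 4-byte char #5 = F1 9C AF A4.
Offset 13: leading byte 0xEF = 11101111 → 3-byte char #6 = EF A4 80.
Offset 16: leading byte 0xE2 = 11100010 → 3-byte char #7 = E2 B1 81.
Offset 19: leading byte 0xE2 = 11100010 → 3-byte char #8 = E2 86 AD.
Leading byte 0xE2 = 11100010 matches 1110xxxx → 3-byte sequence.
Byte 1: 0xE2 = 11100010, payload 0010 (4 bits).
Byte 2: 0x86 = 10000110 (10xxxxxx ✓), payload 000110.
Byte 3: 0xAD = 10101101 (10xxxxxx ✓), payload 101101.
Concatenate: 0010000110101101 = 0x21AD (16 bits → U+21AD).

U+21AD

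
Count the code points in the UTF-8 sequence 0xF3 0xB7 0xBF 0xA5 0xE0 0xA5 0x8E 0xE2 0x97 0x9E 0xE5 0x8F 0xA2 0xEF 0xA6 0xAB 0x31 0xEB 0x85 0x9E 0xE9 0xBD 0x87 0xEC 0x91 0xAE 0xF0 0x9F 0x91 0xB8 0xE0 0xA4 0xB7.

Byte at offset 0: 0xF3 = 11110011 → 4-byte char (#1). Advance 4.
Byte at offset 4: 0xE0 = 11100000 → 3-byte char (#2). Advance 3.
Byte at offset 7: 0xE2 = 11100010 → 3-byte char (#3). Advance 3.
Byte at offset 10: 0xE5 = 11100101 → 3-byte char (#4). Advance 3.
Byte at offset 13: 0xEF = 11101111 → 3-byte char (#5). Advance 3.
Byte at offset 16: 0x31 = 00110001 → 1-byte char (#6). Advance 1.
Byte at offset 17: 0xEB = 11101011 → 3-byte char (#7). Advance 3.
Byte at offset 20: 0xE9 = 11101001 → 3-byte char (#8). Advance 3.
Byte at offset 23: 0xEC = 11101100 → 3-byte char (#9). Advance 3.
Byte at offset 26: 0xF0 = 11110000 → 4-byte char (#10). Advance 4.
Byte at offset 30: 0xE0 = 11100000 → 3-byte char (#11). Advance 3.
Reached end at offset 33 after 11 code points.

11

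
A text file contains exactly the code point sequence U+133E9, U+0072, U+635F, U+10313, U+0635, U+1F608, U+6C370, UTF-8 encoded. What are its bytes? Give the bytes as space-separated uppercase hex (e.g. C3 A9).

U+133E9: 4-byte form → F0 93 8F A9.
U+0072: 1-byte form → 72.
U+635F: 3-byte form → E6 8D 9F.
U+10313: 4-byte form → F0 90 8C 93.
U+0635: 2-byte form → D8 B5.
U+1F608: 4-byte form → F0 9F 98 88.
U+6C370: 4-byte form → F1 AC 8D B0.
Concatenated (22 bytes): F0 93 8F A9 72 E6 8D 9F F0 90 8C 93 D8 B5 F0 9F 98 88 F1 AC 8D B0.

F0 93 8F A9 72 E6 8D 9F F0 90 8C 93 D8 B5 F0 9F 98 88 F1 AC 8D B0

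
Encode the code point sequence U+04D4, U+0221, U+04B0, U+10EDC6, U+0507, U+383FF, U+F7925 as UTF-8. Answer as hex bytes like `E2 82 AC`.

D3 94 C8 A1 D2 B0 F4 8E B7 86 D4 87 F0 B8 8F BF F3 B7 A4 A5

U+04D4: 2-byte form → D3 94.
U+0221: 2-byte form → C8 A1.
U+04B0: 2-byte form → D2 B0.
U+10EDC6: 4-byte form → F4 8E B7 86.
U+0507: 2-byte form → D4 87.
U+383FF: 4-byte form → F0 B8 8F BF.
U+F7925: 4-byte form → F3 B7 A4 A5.
Concatenated (20 bytes): D3 94 C8 A1 D2 B0 F4 8E B7 86 D4 87 F0 B8 8F BF F3 B7 A4 A5.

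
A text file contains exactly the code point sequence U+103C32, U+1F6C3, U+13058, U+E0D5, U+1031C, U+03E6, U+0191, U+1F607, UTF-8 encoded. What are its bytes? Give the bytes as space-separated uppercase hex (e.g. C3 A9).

U+103C32: 4-byte form → F4 83 B0 B2.
U+1F6C3: 4-byte form → F0 9F 9B 83.
U+13058: 4-byte form → F0 93 81 98.
U+E0D5: 3-byte form → EE 83 95.
U+1031C: 4-byte form → F0 90 8C 9C.
U+03E6: 2-byte form → CF A6.
U+0191: 2-byte form → C6 91.
U+1F607: 4-byte form → F0 9F 98 87.
Concatenated (27 bytes): F4 83 B0 B2 F0 9F 9B 83 F0 93 81 98 EE 83 95 F0 90 8C 9C CF A6 C6 91 F0 9F 98 87.

F4 83 B0 B2 F0 9F 9B 83 F0 93 81 98 EE 83 95 F0 90 8C 9C CF A6 C6 91 F0 9F 98 87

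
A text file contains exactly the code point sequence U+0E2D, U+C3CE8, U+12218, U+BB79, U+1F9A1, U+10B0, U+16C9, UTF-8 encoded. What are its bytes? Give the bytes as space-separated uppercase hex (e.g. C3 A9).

U+0E2D: 3-byte form → E0 B8 AD.
U+C3CE8: 4-byte form → F3 83 B3 A8.
U+12218: 4-byte form → F0 92 88 98.
U+BB79: 3-byte form → EB AD B9.
U+1F9A1: 4-byte form → F0 9F A6 A1.
U+10B0: 3-byte form → E1 82 B0.
U+16C9: 3-byte form → E1 9B 89.
Concatenated (24 bytes): E0 B8 AD F3 83 B3 A8 F0 92 88 98 EB AD B9 F0 9F A6 A1 E1 82 B0 E1 9B 89.

E0 B8 AD F3 83 B3 A8 F0 92 88 98 EB AD B9 F0 9F A6 A1 E1 82 B0 E1 9B 89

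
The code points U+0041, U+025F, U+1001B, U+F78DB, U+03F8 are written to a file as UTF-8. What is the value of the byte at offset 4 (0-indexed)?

0x90

U+0041 → 1-byte form 41 at offsets 0–0.
U+025F → 2-byte form C9 9F at offsets 1–2.
U+1001B → 4-byte form F0 90 80 9B at offsets 3–6.
Offset 4 falls in char 3's range; it's byte 2 of F0 90 80 9B = 0x90.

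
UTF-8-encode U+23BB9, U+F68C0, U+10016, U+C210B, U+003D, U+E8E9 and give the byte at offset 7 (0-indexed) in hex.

U+23BB9 → 4-byte form F0 A3 AE B9 at offsets 0–3.
U+F68C0 → 4-byte form F3 B6 A3 80 at offsets 4–7.
Offset 7 falls in char 2's range; it's byte 4 of F3 B6 A3 80 = 0x80.

0x80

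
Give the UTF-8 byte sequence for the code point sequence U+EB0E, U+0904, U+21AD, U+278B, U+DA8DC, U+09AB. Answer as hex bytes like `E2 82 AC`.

U+EB0E: 3-byte form → EE AC 8E.
U+0904: 3-byte form → E0 A4 84.
U+21AD: 3-byte form → E2 86 AD.
U+278B: 3-byte form → E2 9E 8B.
U+DA8DC: 4-byte form → F3 9A A3 9C.
U+09AB: 3-byte form → E0 A6 AB.
Concatenated (19 bytes): EE AC 8E E0 A4 84 E2 86 AD E2 9E 8B F3 9A A3 9C E0 A6 AB.

EE AC 8E E0 A4 84 E2 86 AD E2 9E 8B F3 9A A3 9C E0 A6 AB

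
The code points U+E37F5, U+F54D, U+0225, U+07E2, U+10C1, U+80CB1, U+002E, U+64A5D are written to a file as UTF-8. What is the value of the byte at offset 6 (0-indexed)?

U+E37F5 → 4-byte form F3 A3 9F B5 at offsets 0–3.
U+F54D → 3-byte form EF 95 8D at offsets 4–6.
Offset 6 falls in char 2's range; it's byte 3 of EF 95 8D = 0x8D.

0x8D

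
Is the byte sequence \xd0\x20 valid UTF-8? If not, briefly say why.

invalid (non-continuation byte where continuation expected)

Leading byte 0xD0 = 11010000 → 2-byte form.
Byte 2 is 0x20 = 00100000, which is not 10xxxxxx — expected a continuation byte.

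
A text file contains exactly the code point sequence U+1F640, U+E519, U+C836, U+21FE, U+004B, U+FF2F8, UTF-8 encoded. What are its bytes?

U+1F640: 4-byte form → F0 9F 99 80.
U+E519: 3-byte form → EE 94 99.
U+C836: 3-byte form → EC A0 B6.
U+21FE: 3-byte form → E2 87 BE.
U+004B: 1-byte form → 4B.
U+FF2F8: 4-byte form → F3 BF 8B B8.
Concatenated (18 bytes): F0 9F 99 80 EE 94 99 EC A0 B6 E2 87 BE 4B F3 BF 8B B8.

F0 9F 99 80 EE 94 99 EC A0 B6 E2 87 BE 4B F3 BF 8B B8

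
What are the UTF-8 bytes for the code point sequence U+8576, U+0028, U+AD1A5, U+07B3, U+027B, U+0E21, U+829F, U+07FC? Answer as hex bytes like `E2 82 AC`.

E8 95 B6 28 F2 AD 86 A5 DE B3 C9 BB E0 B8 A1 E8 8A 9F DF BC

U+8576: 3-byte form → E8 95 B6.
U+0028: 1-byte form → 28.
U+AD1A5: 4-byte form → F2 AD 86 A5.
U+07B3: 2-byte form → DE B3.
U+027B: 2-byte form → C9 BB.
U+0E21: 3-byte form → E0 B8 A1.
U+829F: 3-byte form → E8 8A 9F.
U+07FC: 2-byte form → DF BC.
Concatenated (20 bytes): E8 95 B6 28 F2 AD 86 A5 DE B3 C9 BB E0 B8 A1 E8 8A 9F DF BC.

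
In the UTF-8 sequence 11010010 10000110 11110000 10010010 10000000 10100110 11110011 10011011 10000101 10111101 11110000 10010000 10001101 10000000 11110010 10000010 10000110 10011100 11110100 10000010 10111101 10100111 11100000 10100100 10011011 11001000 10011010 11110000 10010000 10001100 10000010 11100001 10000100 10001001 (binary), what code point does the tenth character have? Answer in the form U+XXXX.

U+1109

Offset 0: leading byte 0xD2 = 11010010 → 2-byte char #1 = D2 86.
Offset 2: leading byte 0xF0 = 11110000 → 4-byte char #2 = F0 92 80 A6.
Offset 6: leading byte 0xF3 = 11110011 → 4-byte char #3 = F3 9B 85 BD.
Offset 10: leading byte 0xF0 = 11110000 → 4-byte char #4 = F0 90 8D 80.
Offset 14: leading byte 0xF2 = 11110010 → 4-byte char #5 = F2 82 86 9C.
Offset 18: leading byte 0xF4 = 11110100 → 4-byte char #6 = F4 82 BD A7.
Offset 22: leading byte 0xE0 = 11100000 → 3-byte char #7 = E0 A4 9B.
Offset 25: leading byte 0xC8 = 11001000 → 2-byte char #8 = C8 9A.
Offset 27: leading byte 0xF0 = 11110000 → 4-byte char #9 = F0 90 8C 82.
Offset 31: leading byte 0xE1 = 11100001 → 3-byte char #10 = E1 84 89.
Leading byte 0xE1 = 11100001 matches 1110xxxx → 3-byte sequence.
Byte 1: 0xE1 = 11100001, payload 0001 (4 bits).
Byte 2: 0x84 = 10000100 (10xxxxxx ✓), payload 000100.
Byte 3: 0x89 = 10001001 (10xxxxxx ✓), payload 001001.
Concatenate: 0001000100001001 = 0x1109 (16 bits → U+1109).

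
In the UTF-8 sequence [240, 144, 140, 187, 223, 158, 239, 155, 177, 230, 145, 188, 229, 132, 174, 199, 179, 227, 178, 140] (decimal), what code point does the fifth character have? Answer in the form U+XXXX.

U+512E

Offset 0: leading byte 0xF0 = 11110000 → 4-byte char #1 = F0 90 8C BB.
Offset 4: leading byte 0xDF = 11011111 → 2-byte char #2 = DF 9E.
Offset 6: leading byte 0xEF = 11101111 → 3-byte char #3 = EF 9B B1.
Offset 9: leading byte 0xE6 = 11100110 → 3-byte char #4 = E6 91 BC.
Offset 12: leading byte 0xE5 = 11100101 → 3-byte char #5 = E5 84 AE.
Leading byte 0xE5 = 11100101 matches 1110xxxx → 3-byte sequence.
Byte 1: 0xE5 = 11100101, payload 0101 (4 bits).
Byte 2: 0x84 = 10000100 (10xxxxxx ✓), payload 000100.
Byte 3: 0xAE = 10101110 (10xxxxxx ✓), payload 101110.
Concatenate: 0101000100101110 = 0x512E (16 bits → U+512E).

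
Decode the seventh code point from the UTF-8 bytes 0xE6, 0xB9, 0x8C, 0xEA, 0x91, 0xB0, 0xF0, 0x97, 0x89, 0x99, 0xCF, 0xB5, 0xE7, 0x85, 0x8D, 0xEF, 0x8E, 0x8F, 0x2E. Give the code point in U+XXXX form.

U+002E

Offset 0: leading byte 0xE6 = 11100110 → 3-byte char #1 = E6 B9 8C.
Offset 3: leading byte 0xEA = 11101010 → 3-byte char #2 = EA 91 B0.
Offset 6: leading byte 0xF0 = 11110000 → 4-byte char #3 = F0 97 89 99.
Offset 10: leading byte 0xCF = 11001111 → 2-byte char #4 = CF B5.
Offset 12: leading byte 0xE7 = 11100111 → 3-byte char #5 = E7 85 8D.
Offset 15: leading byte 0xEF = 11101111 → 3-byte char #6 = EF 8E 8F.
Offset 18: leading byte 0x2E = 00101110 → 1-byte char #7 = 2E.
Leading byte 0x2E = 00101110 matches 0xxxxxxx → 1-byte sequence.
Byte 1: 0x2E = 00101110, payload 0101110 (7 bits).
Concatenate: 0101110 = 0x2E (7 bits → U+002E).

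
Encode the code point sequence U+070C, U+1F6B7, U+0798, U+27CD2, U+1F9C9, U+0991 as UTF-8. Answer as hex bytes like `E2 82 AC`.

U+070C: 2-byte form → DC 8C.
U+1F6B7: 4-byte form → F0 9F 9A B7.
U+0798: 2-byte form → DE 98.
U+27CD2: 4-byte form → F0 A7 B3 92.
U+1F9C9: 4-byte form → F0 9F A7 89.
U+0991: 3-byte form → E0 A6 91.
Concatenated (19 bytes): DC 8C F0 9F 9A B7 DE 98 F0 A7 B3 92 F0 9F A7 89 E0 A6 91.

DC 8C F0 9F 9A B7 DE 98 F0 A7 B3 92 F0 9F A7 89 E0 A6 91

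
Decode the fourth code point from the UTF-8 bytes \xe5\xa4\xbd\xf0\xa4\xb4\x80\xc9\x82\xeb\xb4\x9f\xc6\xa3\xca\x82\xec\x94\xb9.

U+BD1F

Offset 0: leading byte 0xE5 = 11100101 → 3-byte char #1 = E5 A4 BD.
Offset 3: leading byte 0xF0 = 11110000 → 4-byte char #2 = F0 A4 B4 80.
Offset 7: leading byte 0xC9 = 11001001 → 2-byte char #3 = C9 82.
Offset 9: leading byte 0xEB = 11101011 → 3-byte char #4 = EB B4 9F.
Leading byte 0xEB = 11101011 matches 1110xxxx → 3-byte sequence.
Byte 1: 0xEB = 11101011, payload 1011 (4 bits).
Byte 2: 0xB4 = 10110100 (10xxxxxx ✓), payload 110100.
Byte 3: 0x9F = 10011111 (10xxxxxx ✓), payload 011111.
Concatenate: 1011110100011111 = 0xBD1F (16 bits → U+BD1F).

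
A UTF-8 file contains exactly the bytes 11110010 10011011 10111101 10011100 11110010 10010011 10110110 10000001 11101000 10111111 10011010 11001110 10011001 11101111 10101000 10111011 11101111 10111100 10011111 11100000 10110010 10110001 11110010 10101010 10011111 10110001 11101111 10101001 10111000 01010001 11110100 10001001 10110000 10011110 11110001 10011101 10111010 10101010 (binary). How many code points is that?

12

Byte at offset 0: 0xF2 = 11110010 → 4-byte char (#1). Advance 4.
Byte at offset 4: 0xF2 = 11110010 → 4-byte char (#2). Advance 4.
Byte at offset 8: 0xE8 = 11101000 → 3-byte char (#3). Advance 3.
Byte at offset 11: 0xCE = 11001110 → 2-byte char (#4). Advance 2.
Byte at offset 13: 0xEF = 11101111 → 3-byte char (#5). Advance 3.
Byte at offset 16: 0xEF = 11101111 → 3-byte char (#6). Advance 3.
Byte at offset 19: 0xE0 = 11100000 → 3-byte char (#7). Advance 3.
Byte at offset 22: 0xF2 = 11110010 → 4-byte char (#8). Advance 4.
Byte at offset 26: 0xEF = 11101111 → 3-byte char (#9). Advance 3.
Byte at offset 29: 0x51 = 01010001 → 1-byte char (#10). Advance 1.
Byte at offset 30: 0xF4 = 11110100 → 4-byte char (#11). Advance 4.
Byte at offset 34: 0xF1 = 11110001 → 4-byte char (#12). Advance 4.
Reached end at offset 38 after 12 code points.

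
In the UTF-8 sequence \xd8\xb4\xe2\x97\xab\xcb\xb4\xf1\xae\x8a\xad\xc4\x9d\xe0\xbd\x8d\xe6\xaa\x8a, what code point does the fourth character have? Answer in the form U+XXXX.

U+6E2AD

Offset 0: leading byte 0xD8 = 11011000 → 2-byte char #1 = D8 B4.
Offset 2: leading byte 0xE2 = 11100010 → 3-byte char #2 = E2 97 AB.
Offset 5: leading byte 0xCB = 11001011 → 2-byte char #3 = CB B4.
Offset 7: leading byte 0xF1 = 11110001 → 4-byte char #4 = F1 AE 8A AD.
Leading byte 0xF1 = 11110001 matches 11110xxx → 4-byte sequence.
Byte 1: 0xF1 = 11110001, payload 001 (3 bits).
Byte 2: 0xAE = 10101110 (10xxxxxx ✓), payload 101110.
Byte 3: 0x8A = 10001010 (10xxxxxx ✓), payload 001010.
Byte 4: 0xAD = 10101101 (10xxxxxx ✓), payload 101101.
Concatenate: 001101110001010101101 = 0x6E2AD (21 bits → U+6E2AD).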